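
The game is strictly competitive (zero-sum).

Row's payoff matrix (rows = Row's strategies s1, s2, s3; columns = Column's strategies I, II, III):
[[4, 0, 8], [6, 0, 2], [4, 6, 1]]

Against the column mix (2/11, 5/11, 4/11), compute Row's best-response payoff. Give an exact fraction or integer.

s1: (4)·(2/11) + (0)·(5/11) + (8)·(4/11) = 40/11.
s2: (6)·(2/11) + (0)·(5/11) + (2)·(4/11) = 20/11.
s3: (4)·(2/11) + (6)·(5/11) + (1)·(4/11) = 42/11.
The best pure response is s3 with expected payoff 42/11.

42/11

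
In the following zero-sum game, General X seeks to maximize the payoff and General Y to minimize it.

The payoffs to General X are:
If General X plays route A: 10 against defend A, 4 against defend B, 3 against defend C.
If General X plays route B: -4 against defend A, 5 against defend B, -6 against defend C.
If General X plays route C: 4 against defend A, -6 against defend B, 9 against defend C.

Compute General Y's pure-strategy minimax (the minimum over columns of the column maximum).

5

The worst case (largest entry) in each column is defend A: 10, defend B: 5, defend C: 9.
The best (smallest) of these is 5.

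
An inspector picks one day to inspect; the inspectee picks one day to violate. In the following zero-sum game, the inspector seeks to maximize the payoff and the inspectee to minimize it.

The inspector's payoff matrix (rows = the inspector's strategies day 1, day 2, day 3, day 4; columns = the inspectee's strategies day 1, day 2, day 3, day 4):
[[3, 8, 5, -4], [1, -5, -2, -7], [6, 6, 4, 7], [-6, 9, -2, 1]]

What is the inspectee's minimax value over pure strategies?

The worst case (largest entry) in each column is day 1: 6, day 2: 9, day 3: 5, day 4: 7.
The best (smallest) of these is 5.

5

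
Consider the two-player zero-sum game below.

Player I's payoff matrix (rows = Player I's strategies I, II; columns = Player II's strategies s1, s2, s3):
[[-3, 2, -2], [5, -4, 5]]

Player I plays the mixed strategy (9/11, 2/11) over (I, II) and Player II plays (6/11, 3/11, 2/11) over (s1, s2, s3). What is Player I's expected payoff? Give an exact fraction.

Against (6/11, 3/11, 2/11), each row's expected payoff is I: -16/11; II: 28/11.
Taking the (9/11, 2/11)-weighted average: (9/11)·(-16/11) + (2/11)·(28/11) = -8/11.

-8/11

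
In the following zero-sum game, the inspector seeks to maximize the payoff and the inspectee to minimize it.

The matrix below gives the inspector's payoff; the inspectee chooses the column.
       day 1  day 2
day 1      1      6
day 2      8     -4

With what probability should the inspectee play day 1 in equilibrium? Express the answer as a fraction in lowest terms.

10/17

Row minima are 1 and -4, so the inspector's maximin is 1; column maxima are 8 and 6, so the inspectee's minimax is 6. These differ, so the equilibrium is in mixed strategies.
Let the inspectee play day 1 with probability q. The inspector is indifferent when q + 6(1−q) = 8q − 4(1−q), giving q = 10/17.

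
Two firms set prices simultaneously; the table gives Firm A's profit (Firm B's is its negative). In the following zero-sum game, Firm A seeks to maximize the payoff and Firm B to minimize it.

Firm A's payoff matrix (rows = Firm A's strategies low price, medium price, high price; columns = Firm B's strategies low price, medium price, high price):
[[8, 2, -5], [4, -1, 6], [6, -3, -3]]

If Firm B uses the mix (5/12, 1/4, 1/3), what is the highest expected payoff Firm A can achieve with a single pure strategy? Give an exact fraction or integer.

41/12

low price: (8)·(5/12) + (2)·(1/4) + (-5)·(1/3) = 13/6.
medium price: (4)·(5/12) + (-1)·(1/4) + (6)·(1/3) = 41/12.
high price: (6)·(5/12) + (-3)·(1/4) + (-3)·(1/3) = 3/4.
The best pure response is medium price with expected payoff 41/12.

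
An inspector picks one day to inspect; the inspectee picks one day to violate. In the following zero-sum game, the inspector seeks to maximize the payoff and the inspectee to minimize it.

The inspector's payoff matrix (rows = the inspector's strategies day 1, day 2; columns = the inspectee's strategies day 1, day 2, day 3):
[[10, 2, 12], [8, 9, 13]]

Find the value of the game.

Column day 3 is strictly dominated by day 1 for the inspectee (it gives the inspector more in every row).
The remaining 2×2 game on (day 1, day 2) × (day 1, day 2) has no saddle point. Let the inspector play day 1 with probability p; indifference gives 10p + 8(1−p) = 2p + 9(1−p), so p = 1/9.
Similarly the inspectee's optimal q on day 1 is 7/9, and the value is 10·(7/9) + (2)·(2/9) = 74/9.

74/9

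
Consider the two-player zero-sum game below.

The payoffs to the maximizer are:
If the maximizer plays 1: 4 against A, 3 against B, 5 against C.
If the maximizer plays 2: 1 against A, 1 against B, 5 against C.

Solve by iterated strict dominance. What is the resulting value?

Column C is strictly dominated by A for the minimizer (4<5, 1<5); eliminate C.
Row 2 is strictly dominated by row 1 (4>1, 3>1); eliminate 2.
Column A is strictly dominated by B for the minimizer (3<4); eliminate A.
Only (1, B) remains, with payoff 3.

3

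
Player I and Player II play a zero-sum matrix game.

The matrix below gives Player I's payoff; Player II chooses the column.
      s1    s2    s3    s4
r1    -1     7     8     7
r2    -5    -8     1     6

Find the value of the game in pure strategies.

Row minima: -1, -8 → Player I's maximin is -1.
Column maxima: -1, 7, 8, 7 → Player II's minimax is -1.
They coincide at (r1, s1), so the value is -1.

-1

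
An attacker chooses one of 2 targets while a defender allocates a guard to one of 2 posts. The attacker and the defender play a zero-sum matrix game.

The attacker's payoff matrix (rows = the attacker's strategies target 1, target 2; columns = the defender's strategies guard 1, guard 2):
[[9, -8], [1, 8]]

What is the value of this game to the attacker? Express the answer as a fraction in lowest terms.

Row minima are -8 and 1, so the attacker's maximin is 1; column maxima are 9 and 8, so the defender's minimax is 8. These differ, so the equilibrium is in mixed strategies.
Let the attacker play target 1 with probability p. The defender is indifferent when 9p + (1−p) = −8p + 8(1−p), giving p = 7/24.
Let the defender play guard 1 with probability q. The attacker is indifferent when 9q − 8(1−q) = q + 8(1−q), giving q = 2/3.
The value is 9·(2/3) + (-8)·(1/3) = 10/3.

10/3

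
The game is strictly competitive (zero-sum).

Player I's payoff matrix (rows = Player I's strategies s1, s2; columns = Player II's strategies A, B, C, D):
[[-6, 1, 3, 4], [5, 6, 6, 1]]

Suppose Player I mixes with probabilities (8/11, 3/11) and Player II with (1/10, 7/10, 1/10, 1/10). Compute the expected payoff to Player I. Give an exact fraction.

113/55

Against (1/10, 7/10, 1/10, 1/10), each row's expected payoff is s1: 4/5; s2: 27/5.
Taking the (8/11, 3/11)-weighted average: (8/11)·(4/5) + (3/11)·(27/5) = 113/55.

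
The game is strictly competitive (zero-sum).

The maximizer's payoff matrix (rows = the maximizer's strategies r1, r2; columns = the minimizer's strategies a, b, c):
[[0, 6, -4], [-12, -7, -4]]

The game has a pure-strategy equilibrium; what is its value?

Row minima: -4, -12 → the maximizer's maximin is -4.
Column maxima: 0, 6, -4 → the minimizer's minimax is -4.
They coincide at (r1, c), so the value is -4.

-4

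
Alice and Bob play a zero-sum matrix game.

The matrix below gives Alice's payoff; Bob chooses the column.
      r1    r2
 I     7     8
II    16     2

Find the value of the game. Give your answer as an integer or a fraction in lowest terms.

Row minima are 7 and 2, so Alice's maximin is 7; column maxima are 16 and 8, so Bob's minimax is 8. These differ, so the equilibrium is in mixed strategies.
Let Alice play I with probability p. Bob is indifferent when 7p + 16(1−p) = 8p + 2(1−p), giving p = 14/15.
Let Bob play r1 with probability q. Alice is indifferent when 7q + 8(1−q) = 16q + 2(1−q), giving q = 2/5.
The value is 7·(2/5) + (8)·(3/5) = 38/5.

38/5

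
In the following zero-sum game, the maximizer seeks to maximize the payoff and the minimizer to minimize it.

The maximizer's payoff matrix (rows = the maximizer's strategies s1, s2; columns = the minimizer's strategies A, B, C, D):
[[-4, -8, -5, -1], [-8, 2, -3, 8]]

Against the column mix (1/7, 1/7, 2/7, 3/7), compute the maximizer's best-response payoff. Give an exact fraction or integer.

12/7

s1: (-4)·(1/7) + (-8)·(1/7) + (-5)·(2/7) + (-1)·(3/7) = -25/7.
s2: (-8)·(1/7) + (2)·(1/7) + (-3)·(2/7) + (8)·(3/7) = 12/7.
The best pure response is s2 with expected payoff 12/7.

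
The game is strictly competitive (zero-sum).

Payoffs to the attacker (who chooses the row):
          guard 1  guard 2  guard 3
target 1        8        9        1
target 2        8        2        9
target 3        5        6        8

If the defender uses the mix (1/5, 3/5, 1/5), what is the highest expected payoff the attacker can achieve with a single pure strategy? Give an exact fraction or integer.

target 1: (8)·(1/5) + (9)·(3/5) + (1)·(1/5) = 36/5.
target 2: (8)·(1/5) + (2)·(3/5) + (9)·(1/5) = 23/5.
target 3: (5)·(1/5) + (6)·(3/5) + (8)·(1/5) = 31/5.
The best pure response is target 1 with expected payoff 36/5.

36/5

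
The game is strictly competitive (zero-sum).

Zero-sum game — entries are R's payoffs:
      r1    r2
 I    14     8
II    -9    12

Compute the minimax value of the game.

80/9

Row minima are 8 and -9, so R's maximin is 8; column maxima are 14 and 12, so C's minimax is 12. These differ, so the equilibrium is in mixed strategies.
Let R play I with probability p. C is indifferent when 14p − 9(1−p) = 8p + 12(1−p), giving p = 7/9.
Let C play r1 with probability q. R is indifferent when 14q + 8(1−q) = −9q + 12(1−q), giving q = 4/27.
The value is 14·(4/27) + (8)·(23/27) = 80/9.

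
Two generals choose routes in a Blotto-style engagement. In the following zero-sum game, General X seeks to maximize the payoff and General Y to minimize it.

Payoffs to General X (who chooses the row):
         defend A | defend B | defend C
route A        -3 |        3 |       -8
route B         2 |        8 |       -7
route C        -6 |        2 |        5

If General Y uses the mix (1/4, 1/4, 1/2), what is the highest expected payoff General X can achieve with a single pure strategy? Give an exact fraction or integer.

route A: (-3)·(1/4) + (3)·(1/4) + (-8)·(1/2) = -4.
route B: (2)·(1/4) + (8)·(1/4) + (-7)·(1/2) = -1.
route C: (-6)·(1/4) + (2)·(1/4) + (5)·(1/2) = 3/2.
The best pure response is route C with expected payoff 3/2.

3/2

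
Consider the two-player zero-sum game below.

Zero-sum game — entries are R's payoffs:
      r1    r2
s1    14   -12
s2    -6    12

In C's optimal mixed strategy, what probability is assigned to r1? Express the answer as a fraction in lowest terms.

6/11

Row minima are -12 and -6, so R's maximin is -6; column maxima are 14 and 12, so C's minimax is 12. These differ, so the equilibrium is in mixed strategies.
Let C play r1 with probability q. R is indifferent when 14q − 12(1−q) = −6q + 12(1−q), giving q = 6/11.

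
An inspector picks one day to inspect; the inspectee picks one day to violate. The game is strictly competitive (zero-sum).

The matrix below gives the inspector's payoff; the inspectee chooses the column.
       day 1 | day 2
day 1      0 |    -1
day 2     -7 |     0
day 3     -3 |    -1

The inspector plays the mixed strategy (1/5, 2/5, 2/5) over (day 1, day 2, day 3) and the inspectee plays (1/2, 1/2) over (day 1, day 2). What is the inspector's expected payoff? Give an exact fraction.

Against (1/2, 1/2), each row's expected payoff is day 1: -1/2; day 2: -7/2; day 3: -2.
Taking the (1/5, 2/5, 2/5)-weighted average: (1/5)·(-1/2) + (2/5)·(-7/2) + (2/5)·(-2) = -23/10.

-23/10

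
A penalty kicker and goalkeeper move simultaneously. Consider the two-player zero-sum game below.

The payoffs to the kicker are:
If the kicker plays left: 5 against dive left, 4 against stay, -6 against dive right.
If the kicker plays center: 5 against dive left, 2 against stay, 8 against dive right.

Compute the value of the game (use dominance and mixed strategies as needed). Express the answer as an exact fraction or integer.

11/4

Column dive left is strictly dominated by stay for the goalkeeper (it gives the kicker more in every row).
The remaining 2×2 game on (left, center) × (stay, dive right) has no saddle point. Let the kicker play left with probability p; indifference gives 4p + 2(1−p) = −6p + 8(1−p), so p = 3/8.
Similarly the goalkeeper's optimal q on stay is 7/8, and the value is 4·(7/8) + (-6)·(1/8) = 11/4.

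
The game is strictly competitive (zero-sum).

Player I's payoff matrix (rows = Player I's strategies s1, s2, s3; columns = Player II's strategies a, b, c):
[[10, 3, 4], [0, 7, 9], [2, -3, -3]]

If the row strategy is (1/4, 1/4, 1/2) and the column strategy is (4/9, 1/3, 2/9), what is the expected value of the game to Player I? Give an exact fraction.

41/18

Against (4/9, 1/3, 2/9), each row's expected payoff is s1: 19/3; s2: 13/3; s3: -7/9.
Taking the (1/4, 1/4, 1/2)-weighted average: (1/4)·(19/3) + (1/4)·(13/3) + (1/2)·(-7/9) = 41/18.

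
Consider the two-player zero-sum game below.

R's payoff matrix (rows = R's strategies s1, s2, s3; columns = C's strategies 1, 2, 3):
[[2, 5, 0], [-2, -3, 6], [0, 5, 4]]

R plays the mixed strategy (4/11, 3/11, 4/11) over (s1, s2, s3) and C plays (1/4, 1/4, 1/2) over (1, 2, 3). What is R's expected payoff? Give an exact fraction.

101/44

Against (1/4, 1/4, 1/2), each row's expected payoff is s1: 7/4; s2: 7/4; s3: 13/4.
Taking the (4/11, 3/11, 4/11)-weighted average: (4/11)·(7/4) + (3/11)·(7/4) + (4/11)·(13/4) = 101/44.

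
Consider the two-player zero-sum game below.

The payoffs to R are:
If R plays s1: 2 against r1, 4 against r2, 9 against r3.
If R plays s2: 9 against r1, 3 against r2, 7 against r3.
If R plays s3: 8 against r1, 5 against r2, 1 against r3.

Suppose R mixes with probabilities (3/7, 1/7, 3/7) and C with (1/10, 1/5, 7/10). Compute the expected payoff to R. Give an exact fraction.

Against (1/10, 1/5, 7/10), each row's expected payoff is s1: 73/10; s2: 32/5; s3: 5/2.
Taking the (3/7, 1/7, 3/7)-weighted average: (3/7)·(73/10) + (1/7)·(32/5) + (3/7)·(5/2) = 179/35.

179/35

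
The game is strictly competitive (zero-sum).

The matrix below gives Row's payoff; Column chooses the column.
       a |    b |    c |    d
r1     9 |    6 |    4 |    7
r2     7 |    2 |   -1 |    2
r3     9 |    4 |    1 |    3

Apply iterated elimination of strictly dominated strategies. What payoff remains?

4

Row r2 is strictly dominated by row r1 (9>7, 6>2, 4>-1, 7>2); eliminate r2.
Column d is strictly dominated by c for Column (4<7, 1<3); eliminate d.
Column a is strictly dominated by b for Column (6<9, 4<9); eliminate a.
Row r3 is strictly dominated by row r1 (6>4, 4>1); eliminate r3.
Column b is strictly dominated by c for Column (4<6); eliminate b.
Only (r1, c) remains, with payoff 4.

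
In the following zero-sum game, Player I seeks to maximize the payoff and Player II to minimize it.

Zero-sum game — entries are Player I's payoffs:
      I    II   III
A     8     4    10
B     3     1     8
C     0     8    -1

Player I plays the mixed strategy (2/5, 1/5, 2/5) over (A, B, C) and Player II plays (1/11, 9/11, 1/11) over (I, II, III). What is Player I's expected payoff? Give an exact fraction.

54/11

Against (1/11, 9/11, 1/11), each row's expected payoff is A: 54/11; B: 20/11; C: 71/11.
Taking the (2/5, 1/5, 2/5)-weighted average: (2/5)·(54/11) + (1/5)·(20/11) + (2/5)·(71/11) = 54/11.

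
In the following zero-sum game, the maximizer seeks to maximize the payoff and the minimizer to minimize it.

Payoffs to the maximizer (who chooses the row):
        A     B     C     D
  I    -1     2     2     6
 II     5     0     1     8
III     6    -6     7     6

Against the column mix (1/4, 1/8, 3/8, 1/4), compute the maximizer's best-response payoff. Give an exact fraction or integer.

I: (-1)·(1/4) + (2)·(1/8) + (2)·(3/8) + (6)·(1/4) = 9/4.
II: (5)·(1/4) + (0)·(1/8) + (1)·(3/8) + (8)·(1/4) = 29/8.
III: (6)·(1/4) + (-6)·(1/8) + (7)·(3/8) + (6)·(1/4) = 39/8.
The best pure response is III with expected payoff 39/8.

39/8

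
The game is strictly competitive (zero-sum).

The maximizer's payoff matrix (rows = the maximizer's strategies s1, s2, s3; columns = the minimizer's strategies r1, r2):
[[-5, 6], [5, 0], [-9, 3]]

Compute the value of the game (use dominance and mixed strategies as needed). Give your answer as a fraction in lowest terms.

Row s3 is strictly dominated by row s1, so the maximizer never plays it.
The remaining 2×2 game on (s1, s2) × (r1, r2) has no saddle point. Let the maximizer play s1 with probability p; indifference gives −5p + 5(1−p) = 6p, so p = 5/16.
Similarly the minimizer's optimal q on r1 is 3/8, and the value is -5·(3/8) + (6)·(5/8) = 15/8.

15/8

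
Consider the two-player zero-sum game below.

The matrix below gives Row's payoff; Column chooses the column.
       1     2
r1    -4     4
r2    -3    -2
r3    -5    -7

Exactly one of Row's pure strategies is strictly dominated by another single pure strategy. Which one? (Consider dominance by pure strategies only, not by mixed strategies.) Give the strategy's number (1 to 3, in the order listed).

Compare r3 with r1: -4 > -5, 4 > -7.
So r1 strictly dominates r3 for Row; r3 is strictly dominated.

3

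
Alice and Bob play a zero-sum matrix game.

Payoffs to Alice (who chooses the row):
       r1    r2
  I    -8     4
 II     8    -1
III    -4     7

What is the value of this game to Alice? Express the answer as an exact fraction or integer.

13/5

Row I is strictly dominated by row III, so Alice never plays it.
The remaining 2×2 game on (II, III) × (r1, r2) has no saddle point. Let Alice play II with probability p; indifference gives 8p − 4(1−p) = −p + 7(1−p), so p = 11/20.
Similarly Bob's optimal q on r1 is 2/5, and the value is 8·(2/5) + (-1)·(3/5) = 13/5.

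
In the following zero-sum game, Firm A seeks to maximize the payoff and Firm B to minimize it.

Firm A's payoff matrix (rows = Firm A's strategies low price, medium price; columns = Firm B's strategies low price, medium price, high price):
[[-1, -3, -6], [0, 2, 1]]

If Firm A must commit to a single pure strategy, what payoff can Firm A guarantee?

The worst-case payoff for each row is low price: -6, medium price: 0.
The best of these is 0.

0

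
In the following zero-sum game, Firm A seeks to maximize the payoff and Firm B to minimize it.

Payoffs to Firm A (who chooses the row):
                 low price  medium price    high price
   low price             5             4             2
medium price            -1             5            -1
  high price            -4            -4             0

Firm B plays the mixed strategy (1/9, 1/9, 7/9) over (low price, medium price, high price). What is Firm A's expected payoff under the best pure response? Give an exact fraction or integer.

23/9

low price: (5)·(1/9) + (4)·(1/9) + (2)·(7/9) = 23/9.
medium price: (-1)·(1/9) + (5)·(1/9) + (-1)·(7/9) = -1/3.
high price: (-4)·(1/9) + (-4)·(1/9) + (0)·(7/9) = -8/9.
The best pure response is low price with expected payoff 23/9.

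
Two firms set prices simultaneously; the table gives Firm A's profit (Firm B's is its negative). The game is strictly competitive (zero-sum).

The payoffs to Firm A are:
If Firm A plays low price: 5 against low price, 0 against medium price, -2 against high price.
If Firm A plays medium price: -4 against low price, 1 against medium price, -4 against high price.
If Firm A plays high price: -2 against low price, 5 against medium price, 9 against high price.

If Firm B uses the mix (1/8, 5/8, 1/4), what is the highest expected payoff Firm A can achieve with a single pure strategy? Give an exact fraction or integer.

41/8

low price: (5)·(1/8) + (0)·(5/8) + (-2)·(1/4) = 1/8.
medium price: (-4)·(1/8) + (1)·(5/8) + (-4)·(1/4) = -7/8.
high price: (-2)·(1/8) + (5)·(5/8) + (9)·(1/4) = 41/8.
The best pure response is high price with expected payoff 41/8.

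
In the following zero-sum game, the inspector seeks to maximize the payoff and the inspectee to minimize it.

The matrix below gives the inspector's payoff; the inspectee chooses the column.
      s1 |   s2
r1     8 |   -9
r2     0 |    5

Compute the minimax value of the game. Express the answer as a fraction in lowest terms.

Row minima are -9 and 0, so the inspector's maximin is 0; column maxima are 8 and 5, so the inspectee's minimax is 5. These differ, so the equilibrium is in mixed strategies.
Let the inspector play r1 with probability p. The inspectee is indifferent when 8p = −9p + 5(1−p), giving p = 5/22.
Let the inspectee play s1 with probability q. The inspector is indifferent when 8q − 9(1−q) = 5(1−q), giving q = 7/11.
The value is 8·(7/11) + (-9)·(4/11) = 20/11.

20/11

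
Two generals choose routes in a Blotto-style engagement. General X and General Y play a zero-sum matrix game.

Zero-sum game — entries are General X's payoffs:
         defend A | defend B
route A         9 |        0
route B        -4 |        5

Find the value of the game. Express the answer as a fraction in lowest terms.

Row minima are 0 and -4, so General X's maximin is 0; column maxima are 9 and 5, so General Y's minimax is 5. These differ, so the equilibrium is in mixed strategies.
Let General X play route A with probability p. General Y is indifferent when 9p − 4(1−p) = 5(1−p), giving p = 1/2.
Let General Y play defend A with probability q. General X is indifferent when 9q = −4q + 5(1−q), giving q = 5/18.
The value is 9·(5/18) + (0)·(13/18) = 5/2.

5/2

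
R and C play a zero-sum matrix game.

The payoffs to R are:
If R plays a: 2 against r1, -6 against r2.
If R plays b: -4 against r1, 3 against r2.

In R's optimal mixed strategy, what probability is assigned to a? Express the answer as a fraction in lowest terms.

Row minima are -6 and -4, so R's maximin is -4; column maxima are 2 and 3, so C's minimax is 2. These differ, so the equilibrium is in mixed strategies.
Let R play a with probability p. C is indifferent when 2p − 4(1−p) = −6p + 3(1−p), giving p = 7/15.

7/15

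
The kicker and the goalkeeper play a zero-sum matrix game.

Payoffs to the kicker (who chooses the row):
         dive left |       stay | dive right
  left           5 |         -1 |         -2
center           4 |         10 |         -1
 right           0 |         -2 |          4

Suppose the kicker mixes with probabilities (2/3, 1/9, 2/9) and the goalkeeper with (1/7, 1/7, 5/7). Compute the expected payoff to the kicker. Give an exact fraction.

1/7

Against (1/7, 1/7, 5/7), each row's expected payoff is left: -6/7; center: 9/7; right: 18/7.
Taking the (2/3, 1/9, 2/9)-weighted average: (2/3)·(-6/7) + (1/9)·(9/7) + (2/9)·(18/7) = 1/7.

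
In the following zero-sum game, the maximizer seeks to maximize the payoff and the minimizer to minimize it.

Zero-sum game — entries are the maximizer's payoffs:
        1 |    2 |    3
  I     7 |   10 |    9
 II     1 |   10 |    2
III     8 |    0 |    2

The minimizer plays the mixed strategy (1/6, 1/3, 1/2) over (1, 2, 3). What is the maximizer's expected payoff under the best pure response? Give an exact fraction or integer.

I: (7)·(1/6) + (10)·(1/3) + (9)·(1/2) = 9.
II: (1)·(1/6) + (10)·(1/3) + (2)·(1/2) = 9/2.
III: (8)·(1/6) + (0)·(1/3) + (2)·(1/2) = 7/3.
The best pure response is I with expected payoff 9.

9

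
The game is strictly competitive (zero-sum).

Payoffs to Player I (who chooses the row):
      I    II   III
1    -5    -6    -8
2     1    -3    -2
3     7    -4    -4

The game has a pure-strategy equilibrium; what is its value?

Row minima: -8, -3, -4 → Player I's maximin is -3.
Column maxima: 7, -3, -2 → Player II's minimax is -3.
They coincide at (2, II), so the value is -3.

-3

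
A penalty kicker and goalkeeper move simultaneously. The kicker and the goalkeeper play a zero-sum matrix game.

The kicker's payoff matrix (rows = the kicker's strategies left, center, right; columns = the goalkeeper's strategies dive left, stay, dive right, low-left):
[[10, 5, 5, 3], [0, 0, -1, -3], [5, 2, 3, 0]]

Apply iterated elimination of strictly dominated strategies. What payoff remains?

Row center is strictly dominated by row left (10>0, 5>0, 5>-1, 3>-3); eliminate center.
Row right is strictly dominated by row left (10>5, 5>2, 5>3, 3>0); eliminate right.
Column dive right is strictly dominated by low-left for the goalkeeper (3<5); eliminate dive right.
Column dive left is strictly dominated by stay for the goalkeeper (5<10); eliminate dive left.
Column stay is strictly dominated by low-left for the goalkeeper (3<5); eliminate stay.
Only (left, low-left) remains, with payoff 3.

3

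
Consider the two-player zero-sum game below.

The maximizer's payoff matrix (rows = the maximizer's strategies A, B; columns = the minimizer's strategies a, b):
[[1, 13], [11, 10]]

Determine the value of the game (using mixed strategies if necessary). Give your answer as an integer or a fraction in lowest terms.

Row minima are 1 and 10, so the maximizer's maximin is 10; column maxima are 11 and 13, so the minimizer's minimax is 11. These differ, so the equilibrium is in mixed strategies.
Let the maximizer play A with probability p. The minimizer is indifferent when p + 11(1−p) = 13p + 10(1−p), giving p = 1/13.
Let the minimizer play a with probability q. The maximizer is indifferent when q + 13(1−q) = 11q + 10(1−q), giving q = 3/13.
The value is 1·(3/13) + (13)·(10/13) = 133/13.

133/13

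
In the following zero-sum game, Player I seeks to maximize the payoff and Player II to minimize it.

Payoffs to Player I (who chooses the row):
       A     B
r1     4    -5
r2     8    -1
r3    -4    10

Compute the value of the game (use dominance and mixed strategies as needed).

Row r1 is strictly dominated by row r2, so Player I never plays it.
The remaining 2×2 game on (r2, r3) × (A, B) has no saddle point. Let Player I play r2 with probability p; indifference gives 8p − 4(1−p) = −p + 10(1−p), so p = 14/23.
Similarly Player II's optimal q on A is 11/23, and the value is 8·(11/23) + (-1)·(12/23) = 76/23.

76/23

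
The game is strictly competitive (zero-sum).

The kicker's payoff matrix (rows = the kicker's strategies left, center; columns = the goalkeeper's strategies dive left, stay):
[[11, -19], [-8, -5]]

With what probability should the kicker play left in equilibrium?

Row minima are -19 and -8, so the kicker's maximin is -8; column maxima are 11 and -5, so the goalkeeper's minimax is -5. These differ, so the equilibrium is in mixed strategies.
Let the kicker play left with probability p. The goalkeeper is indifferent when 11p − 8(1−p) = −19p − 5(1−p), giving p = 1/11.

1/11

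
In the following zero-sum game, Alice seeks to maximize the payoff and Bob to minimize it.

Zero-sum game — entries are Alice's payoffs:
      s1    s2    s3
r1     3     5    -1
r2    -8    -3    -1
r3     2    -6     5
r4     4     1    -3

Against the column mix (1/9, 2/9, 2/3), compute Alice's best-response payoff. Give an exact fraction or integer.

20/9

r1: (3)·(1/9) + (5)·(2/9) + (-1)·(2/3) = 7/9.
r2: (-8)·(1/9) + (-3)·(2/9) + (-1)·(2/3) = -20/9.
r3: (2)·(1/9) + (-6)·(2/9) + (5)·(2/3) = 20/9.
r4: (4)·(1/9) + (1)·(2/9) + (-3)·(2/3) = -4/3.
The best pure response is r3 with expected payoff 20/9.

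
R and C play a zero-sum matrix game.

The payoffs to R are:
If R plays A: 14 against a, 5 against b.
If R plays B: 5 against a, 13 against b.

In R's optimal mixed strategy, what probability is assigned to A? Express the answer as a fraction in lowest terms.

Row minima are 5 and 5, so R's maximin is 5; column maxima are 14 and 13, so C's minimax is 13. These differ, so the equilibrium is in mixed strategies.
Let R play A with probability p. C is indifferent when 14p + 5(1−p) = 5p + 13(1−p), giving p = 8/17.

8/17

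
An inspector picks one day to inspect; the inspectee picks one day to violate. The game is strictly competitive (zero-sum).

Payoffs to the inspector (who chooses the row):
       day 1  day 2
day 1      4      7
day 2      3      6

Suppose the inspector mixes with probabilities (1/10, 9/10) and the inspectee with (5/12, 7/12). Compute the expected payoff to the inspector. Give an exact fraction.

Against (5/12, 7/12), each row's expected payoff is day 1: 23/4; day 2: 19/4.
Taking the (1/10, 9/10)-weighted average: (1/10)·(23/4) + (9/10)·(19/4) = 97/20.

97/20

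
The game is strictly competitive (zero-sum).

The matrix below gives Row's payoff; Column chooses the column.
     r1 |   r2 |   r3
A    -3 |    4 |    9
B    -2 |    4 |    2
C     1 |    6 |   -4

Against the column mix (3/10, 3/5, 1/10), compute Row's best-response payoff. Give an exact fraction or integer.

A: (-3)·(3/10) + (4)·(3/5) + (9)·(1/10) = 12/5.
B: (-2)·(3/10) + (4)·(3/5) + (2)·(1/10) = 2.
C: (1)·(3/10) + (6)·(3/5) + (-4)·(1/10) = 7/2.
The best pure response is C with expected payoff 7/2.

7/2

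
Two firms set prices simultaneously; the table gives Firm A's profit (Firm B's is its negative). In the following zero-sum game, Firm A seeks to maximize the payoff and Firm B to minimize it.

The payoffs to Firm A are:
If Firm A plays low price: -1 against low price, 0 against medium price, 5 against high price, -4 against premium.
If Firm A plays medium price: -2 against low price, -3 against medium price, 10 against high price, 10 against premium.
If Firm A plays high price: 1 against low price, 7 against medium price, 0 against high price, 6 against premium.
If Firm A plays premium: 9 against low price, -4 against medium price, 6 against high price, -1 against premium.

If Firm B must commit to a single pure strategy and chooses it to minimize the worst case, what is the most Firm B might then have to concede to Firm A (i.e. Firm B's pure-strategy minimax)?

7

The worst case (largest entry) in each column is low price: 9, medium price: 7, high price: 10, premium: 10.
The best (smallest) of these is 7.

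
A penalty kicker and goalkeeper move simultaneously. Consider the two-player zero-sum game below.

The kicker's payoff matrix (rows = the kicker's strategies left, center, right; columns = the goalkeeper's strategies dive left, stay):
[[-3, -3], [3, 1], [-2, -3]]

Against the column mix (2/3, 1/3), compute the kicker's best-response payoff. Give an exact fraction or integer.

left: (-3)·(2/3) + (-3)·(1/3) = -3.
center: (3)·(2/3) + (1)·(1/3) = 7/3.
right: (-2)·(2/3) + (-3)·(1/3) = -7/3.
The best pure response is center with expected payoff 7/3.

7/3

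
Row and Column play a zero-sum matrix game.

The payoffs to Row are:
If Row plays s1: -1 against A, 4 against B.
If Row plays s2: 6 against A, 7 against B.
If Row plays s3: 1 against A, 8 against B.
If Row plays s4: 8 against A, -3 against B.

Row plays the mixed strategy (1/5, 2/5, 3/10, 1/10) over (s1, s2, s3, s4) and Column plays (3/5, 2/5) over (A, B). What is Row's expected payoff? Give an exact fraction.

Against (3/5, 2/5), each row's expected payoff is s1: 1; s2: 32/5; s3: 19/5; s4: 18/5.
Taking the (1/5, 2/5, 3/10, 1/10)-weighted average: (1/5)·(1) + (2/5)·(32/5) + (3/10)·(19/5) + (1/10)·(18/5) = 213/50.

213/50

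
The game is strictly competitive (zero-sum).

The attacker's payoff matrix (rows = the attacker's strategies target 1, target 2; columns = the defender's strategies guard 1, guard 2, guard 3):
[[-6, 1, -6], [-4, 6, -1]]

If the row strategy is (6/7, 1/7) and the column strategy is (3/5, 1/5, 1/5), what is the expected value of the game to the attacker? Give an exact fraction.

Against (3/5, 1/5, 1/5), each row's expected payoff is target 1: -23/5; target 2: -7/5.
Taking the (6/7, 1/7)-weighted average: (6/7)·(-23/5) + (1/7)·(-7/5) = -29/7.

-29/7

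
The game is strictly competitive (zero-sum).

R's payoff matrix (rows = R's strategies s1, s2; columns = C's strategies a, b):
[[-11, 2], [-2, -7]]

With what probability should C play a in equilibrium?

1/2

Row minima are -11 and -7, so R's maximin is -7; column maxima are -2 and 2, so C's minimax is -2. These differ, so the equilibrium is in mixed strategies.
Let C play a with probability q. R is indifferent when −11q + 2(1−q) = −2q − 7(1−q), giving q = 1/2.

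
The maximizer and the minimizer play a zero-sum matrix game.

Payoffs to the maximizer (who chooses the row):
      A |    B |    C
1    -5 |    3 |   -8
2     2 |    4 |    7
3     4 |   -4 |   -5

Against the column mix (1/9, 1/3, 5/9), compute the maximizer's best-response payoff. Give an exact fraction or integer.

49/9

1: (-5)·(1/9) + (3)·(1/3) + (-8)·(5/9) = -4.
2: (2)·(1/9) + (4)·(1/3) + (7)·(5/9) = 49/9.
3: (4)·(1/9) + (-4)·(1/3) + (-5)·(5/9) = -11/3.
The best pure response is 2 with expected payoff 49/9.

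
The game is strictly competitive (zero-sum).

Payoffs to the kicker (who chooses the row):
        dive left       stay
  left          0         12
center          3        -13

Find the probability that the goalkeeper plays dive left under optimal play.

25/28

Row minima are 0 and -13, so the kicker's maximin is 0; column maxima are 3 and 12, so the goalkeeper's minimax is 3. These differ, so the equilibrium is in mixed strategies.
Let the goalkeeper play dive left with probability q. The kicker is indifferent when 12(1−q) = 3q − 13(1−q), giving q = 25/28.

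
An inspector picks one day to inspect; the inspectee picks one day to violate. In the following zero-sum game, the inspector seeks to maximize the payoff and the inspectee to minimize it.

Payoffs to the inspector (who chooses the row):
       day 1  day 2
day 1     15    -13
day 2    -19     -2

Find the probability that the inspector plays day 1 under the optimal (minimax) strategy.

17/45

Row minima are -13 and -19, so the inspector's maximin is -13; column maxima are 15 and -2, so the inspectee's minimax is -2. These differ, so the equilibrium is in mixed strategies.
Let the inspector play day 1 with probability p. The inspectee is indifferent when 15p − 19(1−p) = −13p − 2(1−p), giving p = 17/45.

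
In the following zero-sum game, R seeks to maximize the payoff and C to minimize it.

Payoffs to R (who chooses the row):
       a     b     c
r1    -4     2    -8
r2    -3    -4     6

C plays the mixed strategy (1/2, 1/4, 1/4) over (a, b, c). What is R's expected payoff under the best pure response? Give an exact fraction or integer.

r1: (-4)·(1/2) + (2)·(1/4) + (-8)·(1/4) = -7/2.
r2: (-3)·(1/2) + (-4)·(1/4) + (6)·(1/4) = -1.
The best pure response is r2 with expected payoff -1.

-1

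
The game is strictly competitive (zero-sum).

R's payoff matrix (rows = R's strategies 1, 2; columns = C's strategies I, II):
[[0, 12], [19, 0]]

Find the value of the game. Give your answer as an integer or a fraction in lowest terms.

228/31

Row minima are 0 and 0, so R's maximin is 0; column maxima are 19 and 12, so C's minimax is 12. These differ, so the equilibrium is in mixed strategies.
Let R play 1 with probability p. C is indifferent when 19(1−p) = 12p, giving p = 19/31.
Let C play I with probability q. R is indifferent when 12(1−q) = 19q, giving q = 12/31.
The value is 0·(12/31) + (12)·(19/31) = 228/31.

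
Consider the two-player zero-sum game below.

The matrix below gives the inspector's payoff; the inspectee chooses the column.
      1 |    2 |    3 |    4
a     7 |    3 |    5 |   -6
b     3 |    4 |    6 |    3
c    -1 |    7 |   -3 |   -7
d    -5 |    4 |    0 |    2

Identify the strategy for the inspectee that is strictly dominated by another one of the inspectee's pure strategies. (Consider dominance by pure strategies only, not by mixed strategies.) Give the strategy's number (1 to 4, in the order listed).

2

The inspectee prefers columns that give the inspector less. Compare 2 with 4: -6 < 3, 3 < 4, -7 < 7, 2 < 4.
So 4 strictly dominates 2 for the inspectee; 2 is strictly dominated.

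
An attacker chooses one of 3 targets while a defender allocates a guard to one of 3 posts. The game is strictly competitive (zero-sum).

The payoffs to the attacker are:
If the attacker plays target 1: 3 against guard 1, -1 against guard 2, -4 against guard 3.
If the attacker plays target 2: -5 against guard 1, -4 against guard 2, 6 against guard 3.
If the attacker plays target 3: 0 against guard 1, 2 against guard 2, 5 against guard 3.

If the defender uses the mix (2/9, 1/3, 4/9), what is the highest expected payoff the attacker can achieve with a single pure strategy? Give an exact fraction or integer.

26/9

target 1: (3)·(2/9) + (-1)·(1/3) + (-4)·(4/9) = -13/9.
target 2: (-5)·(2/9) + (-4)·(1/3) + (6)·(4/9) = 2/9.
target 3: (0)·(2/9) + (2)·(1/3) + (5)·(4/9) = 26/9.
The best pure response is target 3 with expected payoff 26/9.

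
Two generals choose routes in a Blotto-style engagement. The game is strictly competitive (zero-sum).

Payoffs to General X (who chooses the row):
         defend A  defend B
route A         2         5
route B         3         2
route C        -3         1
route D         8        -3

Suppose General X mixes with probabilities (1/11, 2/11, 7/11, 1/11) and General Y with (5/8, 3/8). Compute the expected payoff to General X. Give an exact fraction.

7/44

Against (5/8, 3/8), each row's expected payoff is route A: 25/8; route B: 21/8; route C: -3/2; route D: 31/8.
Taking the (1/11, 2/11, 7/11, 1/11)-weighted average: (1/11)·(25/8) + (2/11)·(21/8) + (7/11)·(-3/2) + (1/11)·(31/8) = 7/44.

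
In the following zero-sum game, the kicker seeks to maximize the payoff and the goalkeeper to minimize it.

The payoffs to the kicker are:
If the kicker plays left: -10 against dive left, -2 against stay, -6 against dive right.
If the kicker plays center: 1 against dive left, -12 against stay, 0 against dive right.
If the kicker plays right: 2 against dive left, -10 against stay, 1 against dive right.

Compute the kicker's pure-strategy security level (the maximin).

-10

The worst-case payoff for each row is left: -10, center: -12, right: -10.
The best of these is -10.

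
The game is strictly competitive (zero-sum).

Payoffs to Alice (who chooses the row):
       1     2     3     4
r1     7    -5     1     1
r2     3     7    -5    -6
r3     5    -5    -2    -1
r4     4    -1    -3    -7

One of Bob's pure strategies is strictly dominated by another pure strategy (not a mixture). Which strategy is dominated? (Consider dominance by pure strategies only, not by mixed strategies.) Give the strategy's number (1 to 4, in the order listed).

1

Bob prefers columns that give Alice less. Compare 1 with 3: 1 < 7, -5 < 3, -2 < 5, -3 < 4.
So 3 strictly dominates 1 for Bob; 1 is strictly dominated.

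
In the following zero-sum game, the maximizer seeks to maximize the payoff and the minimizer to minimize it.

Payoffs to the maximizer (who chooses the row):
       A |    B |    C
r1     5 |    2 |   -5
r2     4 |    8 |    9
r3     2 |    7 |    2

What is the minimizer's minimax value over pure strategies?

The worst case (largest entry) in each column is A: 5, B: 8, C: 9.
The best (smallest) of these is 5.

5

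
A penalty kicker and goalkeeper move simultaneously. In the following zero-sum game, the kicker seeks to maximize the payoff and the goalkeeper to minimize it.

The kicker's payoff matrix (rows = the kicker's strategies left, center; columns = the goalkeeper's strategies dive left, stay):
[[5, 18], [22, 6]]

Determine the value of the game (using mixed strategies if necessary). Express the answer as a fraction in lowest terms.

Row minima are 5 and 6, so the kicker's maximin is 6; column maxima are 22 and 18, so the goalkeeper's minimax is 18. These differ, so the equilibrium is in mixed strategies.
Let the kicker play left with probability p. The goalkeeper is indifferent when 5p + 22(1−p) = 18p + 6(1−p), giving p = 16/29.
Let the goalkeeper play dive left with probability q. The kicker is indifferent when 5q + 18(1−q) = 22q + 6(1−q), giving q = 12/29.
The value is 5·(12/29) + (18)·(17/29) = 366/29.

366/29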